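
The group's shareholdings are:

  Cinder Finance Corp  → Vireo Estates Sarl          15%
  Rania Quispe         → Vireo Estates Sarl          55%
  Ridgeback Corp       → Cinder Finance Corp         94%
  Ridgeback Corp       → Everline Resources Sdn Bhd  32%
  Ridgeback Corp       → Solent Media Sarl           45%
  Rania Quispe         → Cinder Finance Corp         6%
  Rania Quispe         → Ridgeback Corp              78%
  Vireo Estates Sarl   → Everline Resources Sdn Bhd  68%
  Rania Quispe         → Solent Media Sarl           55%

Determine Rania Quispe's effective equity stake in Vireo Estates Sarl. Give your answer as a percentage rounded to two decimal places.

66.90%

Rania reaches Vireo along 3 paths.
Direct stake: 55% = 55%.
Via Cinder: 6% × 15% = 0.9%.
Via Ridgeback → Cinder: 78% × 94% × 15% = 10.998%.
Total: 55% + 0.9% + 10.998% = 66.898%.
Rounded: 66.90%.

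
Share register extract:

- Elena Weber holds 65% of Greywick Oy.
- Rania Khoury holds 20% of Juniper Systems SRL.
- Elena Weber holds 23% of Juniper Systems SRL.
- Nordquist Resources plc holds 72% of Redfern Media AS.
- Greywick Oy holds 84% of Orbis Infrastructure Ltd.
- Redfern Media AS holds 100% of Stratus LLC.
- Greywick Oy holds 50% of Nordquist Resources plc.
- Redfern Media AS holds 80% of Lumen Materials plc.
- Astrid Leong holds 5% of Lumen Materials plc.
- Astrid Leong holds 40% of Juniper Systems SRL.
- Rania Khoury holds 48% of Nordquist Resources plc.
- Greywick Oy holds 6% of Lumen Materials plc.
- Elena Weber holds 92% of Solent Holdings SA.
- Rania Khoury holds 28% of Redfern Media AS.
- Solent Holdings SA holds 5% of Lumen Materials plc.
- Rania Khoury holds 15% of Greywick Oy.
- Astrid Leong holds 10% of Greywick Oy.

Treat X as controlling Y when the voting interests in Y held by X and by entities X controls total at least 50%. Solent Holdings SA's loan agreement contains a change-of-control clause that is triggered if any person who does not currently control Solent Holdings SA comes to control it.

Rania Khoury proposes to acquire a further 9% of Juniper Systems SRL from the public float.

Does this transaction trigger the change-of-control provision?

The purchase changes only Rania's holdings, so Rania is the only person who could newly come to control Solent.
Rania's largest direct stake is 48% in Nordquist, which does not meet the threshold, so Rania controls no company.
Neither Rania nor any entity Rania controls holds any voting interest in Solent.
So before the transaction, Rania does not control Solent.
After the purchase, Rania's direct stake in Juniper rises to 20% + 9% = 29%.
Rania's side now holds 29% of Juniper, not ≥ 50%, so Rania still does not control Juniper.
After the transaction, neither Rania nor any entity Rania controls holds a voting interest in Solent, so Rania still does not control it.
No new person acquires control, so the clause is not triggered.

No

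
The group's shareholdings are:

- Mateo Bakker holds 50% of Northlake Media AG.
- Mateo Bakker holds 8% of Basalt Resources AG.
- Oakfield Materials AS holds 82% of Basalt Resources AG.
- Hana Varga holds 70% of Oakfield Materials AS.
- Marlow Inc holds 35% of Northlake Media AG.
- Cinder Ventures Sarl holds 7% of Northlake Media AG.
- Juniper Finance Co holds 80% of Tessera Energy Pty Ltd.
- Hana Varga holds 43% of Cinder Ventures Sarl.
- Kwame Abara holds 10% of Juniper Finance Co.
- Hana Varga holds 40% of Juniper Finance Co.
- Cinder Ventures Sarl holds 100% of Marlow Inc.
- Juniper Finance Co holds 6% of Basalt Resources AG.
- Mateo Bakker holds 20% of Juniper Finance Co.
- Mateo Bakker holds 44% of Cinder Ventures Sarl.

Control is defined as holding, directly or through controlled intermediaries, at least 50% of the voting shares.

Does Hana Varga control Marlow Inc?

Hana holds 70% of Oakfield, so Hana controls Oakfield.
Oakfield holds 82% of Basalt, so Hana controls Basalt.
Neither Hana nor any entity Hana controls holds any voting interest in Marlow.
So Hana does not control Marlow.

No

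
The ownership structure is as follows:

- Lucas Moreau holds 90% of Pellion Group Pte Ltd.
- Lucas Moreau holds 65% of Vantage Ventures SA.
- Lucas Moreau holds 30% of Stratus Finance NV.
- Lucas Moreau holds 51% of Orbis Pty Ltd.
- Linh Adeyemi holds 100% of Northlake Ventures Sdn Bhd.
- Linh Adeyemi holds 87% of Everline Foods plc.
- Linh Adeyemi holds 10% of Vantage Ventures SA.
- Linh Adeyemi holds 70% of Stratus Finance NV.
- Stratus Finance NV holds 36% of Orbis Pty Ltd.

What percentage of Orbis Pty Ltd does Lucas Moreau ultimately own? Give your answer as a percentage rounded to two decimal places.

Lucas reaches Orbis along 2 paths.
Via Stratus: 30% × 36% = 10.8%.
Direct stake: 51% = 51%.
Total: 10.8% + 51% = 61.8%.
Rounded: 61.80%.

61.80%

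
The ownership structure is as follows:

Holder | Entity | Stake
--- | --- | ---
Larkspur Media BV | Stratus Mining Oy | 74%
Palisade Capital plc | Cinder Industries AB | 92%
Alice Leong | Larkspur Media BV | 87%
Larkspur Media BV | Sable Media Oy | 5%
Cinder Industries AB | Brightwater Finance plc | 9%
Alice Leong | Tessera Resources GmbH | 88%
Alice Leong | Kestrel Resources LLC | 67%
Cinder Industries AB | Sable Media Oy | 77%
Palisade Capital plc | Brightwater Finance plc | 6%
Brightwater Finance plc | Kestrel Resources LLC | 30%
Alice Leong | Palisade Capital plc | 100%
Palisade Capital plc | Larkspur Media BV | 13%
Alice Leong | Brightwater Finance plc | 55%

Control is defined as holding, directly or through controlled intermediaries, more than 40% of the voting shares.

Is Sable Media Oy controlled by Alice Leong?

Alice holds 100% of Palisade, so Alice controls Palisade.
Alice and Palisade together hold 87% + 13% = 100% of Larkspur, so Alice controls Larkspur.
Palisade holds 92% of Cinder, so Alice controls Cinder.
Cinder and Larkspur together hold 77% + 5% = 82% of Sable, so Alice controls Sable.

Yes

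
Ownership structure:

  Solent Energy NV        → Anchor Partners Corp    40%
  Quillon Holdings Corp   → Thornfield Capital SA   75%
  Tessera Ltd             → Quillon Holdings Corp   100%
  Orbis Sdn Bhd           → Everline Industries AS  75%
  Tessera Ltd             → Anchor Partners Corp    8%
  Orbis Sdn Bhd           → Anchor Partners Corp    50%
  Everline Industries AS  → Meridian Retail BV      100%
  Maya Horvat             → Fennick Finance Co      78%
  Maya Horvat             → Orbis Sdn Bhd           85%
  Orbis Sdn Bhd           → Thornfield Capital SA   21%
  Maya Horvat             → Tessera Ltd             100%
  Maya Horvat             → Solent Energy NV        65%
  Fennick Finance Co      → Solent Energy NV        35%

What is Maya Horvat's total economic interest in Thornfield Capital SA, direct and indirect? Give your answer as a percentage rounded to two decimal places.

Maya reaches Thornfield along 2 paths.
Via Orbis: 85% × 21% = 17.85%.
Via Tessera → Quillon: 100% × 100% × 75% = 75%.
Total: 17.85% + 75% = 92.85%.

92.85%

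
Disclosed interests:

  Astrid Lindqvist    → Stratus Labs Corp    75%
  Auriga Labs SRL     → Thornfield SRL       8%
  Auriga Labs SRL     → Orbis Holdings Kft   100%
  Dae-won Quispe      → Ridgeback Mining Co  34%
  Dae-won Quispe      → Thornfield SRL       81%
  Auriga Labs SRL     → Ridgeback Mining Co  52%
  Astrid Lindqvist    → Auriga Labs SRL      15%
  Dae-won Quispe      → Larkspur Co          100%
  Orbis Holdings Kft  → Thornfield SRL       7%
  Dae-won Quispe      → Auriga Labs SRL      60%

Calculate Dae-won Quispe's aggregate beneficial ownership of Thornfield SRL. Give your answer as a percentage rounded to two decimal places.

90.00%

Dae-won reaches Thornfield along 3 paths.
Direct stake: 81% = 81%.
Via Auriga → Orbis: 60% × 100% × 7% = 4.2%.
Via Auriga: 60% × 8% = 4.8%.
Total: 81% + 4.2% + 4.8% = 90%.
Rounded: 90.00%.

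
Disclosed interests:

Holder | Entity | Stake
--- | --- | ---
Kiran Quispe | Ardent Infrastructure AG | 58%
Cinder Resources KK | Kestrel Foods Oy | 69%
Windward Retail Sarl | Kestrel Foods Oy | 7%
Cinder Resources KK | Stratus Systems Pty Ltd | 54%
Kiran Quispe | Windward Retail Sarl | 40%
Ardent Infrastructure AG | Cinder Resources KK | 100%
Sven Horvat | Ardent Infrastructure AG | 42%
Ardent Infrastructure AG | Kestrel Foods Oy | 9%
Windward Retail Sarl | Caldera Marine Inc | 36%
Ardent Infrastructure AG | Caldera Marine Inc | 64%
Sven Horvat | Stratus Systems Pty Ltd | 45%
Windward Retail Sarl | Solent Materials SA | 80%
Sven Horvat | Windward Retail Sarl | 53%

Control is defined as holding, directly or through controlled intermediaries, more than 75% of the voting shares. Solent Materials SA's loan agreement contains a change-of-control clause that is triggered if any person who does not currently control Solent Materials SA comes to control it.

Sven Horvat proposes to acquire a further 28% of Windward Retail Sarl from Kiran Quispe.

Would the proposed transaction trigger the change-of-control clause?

Yes

The purchase adds only to Sven's holdings (Kiran's stake shrinks), so Sven is the only person who could newly come to control Solent.
Sven's largest direct stake is 53% in Windward, which does not meet the threshold, so Sven controls no company.
Neither Sven nor any entity Sven controls holds any voting interest in Solent.
So before the transaction, Sven does not control Solent.
After the purchase, Sven's direct stake in Windward rises to 53% + 28% = 81%, and Kiran's stake falls to 12%.
Sven holds 81% of Windward, so Sven controls Windward.
Windward holds 80% of Solent, so Sven controls Solent.
Sven did not control Solent before and does after, so the clause is triggered.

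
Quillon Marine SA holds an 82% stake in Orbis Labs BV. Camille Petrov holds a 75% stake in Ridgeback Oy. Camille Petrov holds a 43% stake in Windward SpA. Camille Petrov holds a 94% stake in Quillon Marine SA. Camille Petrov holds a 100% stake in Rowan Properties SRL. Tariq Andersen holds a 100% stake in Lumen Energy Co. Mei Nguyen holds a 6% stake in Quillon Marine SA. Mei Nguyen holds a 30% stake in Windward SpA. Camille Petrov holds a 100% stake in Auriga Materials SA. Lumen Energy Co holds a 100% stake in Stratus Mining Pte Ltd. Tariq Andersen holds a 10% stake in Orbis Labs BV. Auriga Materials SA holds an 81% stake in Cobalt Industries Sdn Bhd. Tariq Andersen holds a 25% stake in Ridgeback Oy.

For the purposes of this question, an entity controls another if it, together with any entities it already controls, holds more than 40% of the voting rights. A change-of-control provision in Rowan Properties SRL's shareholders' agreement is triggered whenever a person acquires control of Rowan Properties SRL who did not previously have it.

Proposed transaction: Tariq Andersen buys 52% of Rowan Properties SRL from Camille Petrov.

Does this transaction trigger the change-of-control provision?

Yes

The purchase adds only to Tariq's holdings (Camille's stake shrinks), so Tariq is the only person who could newly come to control Rowan.
Tariq holds 100% of Lumen, so Tariq controls Lumen.
Lumen holds 100% of Stratus, so Tariq controls Stratus.
Neither Tariq nor any entity Tariq controls holds any voting interest in Rowan.
So before the transaction, Tariq does not control Rowan.
After the purchase, Tariq holds 52% of Rowan directly, and Camille's stake falls to 48%.
Tariq holds 52% of Rowan, so Tariq controls Rowan.
Tariq did not control Rowan before and does after, so the clause is triggered.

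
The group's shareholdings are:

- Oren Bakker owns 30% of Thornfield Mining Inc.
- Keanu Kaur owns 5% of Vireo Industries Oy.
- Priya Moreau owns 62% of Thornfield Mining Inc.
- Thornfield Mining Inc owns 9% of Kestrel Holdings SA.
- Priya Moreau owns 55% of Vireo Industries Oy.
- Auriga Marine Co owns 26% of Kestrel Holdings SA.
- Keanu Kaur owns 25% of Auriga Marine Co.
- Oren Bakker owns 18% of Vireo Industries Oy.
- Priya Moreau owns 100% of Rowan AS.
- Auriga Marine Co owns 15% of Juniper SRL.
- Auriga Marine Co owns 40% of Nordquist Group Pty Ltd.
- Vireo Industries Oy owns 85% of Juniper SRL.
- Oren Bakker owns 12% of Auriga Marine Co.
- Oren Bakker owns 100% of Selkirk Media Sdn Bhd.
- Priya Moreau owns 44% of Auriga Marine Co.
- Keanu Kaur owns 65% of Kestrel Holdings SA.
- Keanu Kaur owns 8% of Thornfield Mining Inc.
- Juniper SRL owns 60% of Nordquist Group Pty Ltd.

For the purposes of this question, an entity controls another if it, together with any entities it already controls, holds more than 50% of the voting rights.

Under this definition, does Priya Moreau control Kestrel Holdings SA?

No

Priya holds 62% of Thornfield, so Priya controls Thornfield.
Priya holds 55% of Vireo, so Priya controls Vireo.
Vireo holds 85% of Juniper, so Priya controls Juniper.
Priya holds 100% of Rowan, so Priya controls Rowan.
Juniper holds 60% of Nordquist, so Priya controls Nordquist.
In Kestrel, Priya's side holds only 9%, not > 50%.
So Priya does not control Kestrel.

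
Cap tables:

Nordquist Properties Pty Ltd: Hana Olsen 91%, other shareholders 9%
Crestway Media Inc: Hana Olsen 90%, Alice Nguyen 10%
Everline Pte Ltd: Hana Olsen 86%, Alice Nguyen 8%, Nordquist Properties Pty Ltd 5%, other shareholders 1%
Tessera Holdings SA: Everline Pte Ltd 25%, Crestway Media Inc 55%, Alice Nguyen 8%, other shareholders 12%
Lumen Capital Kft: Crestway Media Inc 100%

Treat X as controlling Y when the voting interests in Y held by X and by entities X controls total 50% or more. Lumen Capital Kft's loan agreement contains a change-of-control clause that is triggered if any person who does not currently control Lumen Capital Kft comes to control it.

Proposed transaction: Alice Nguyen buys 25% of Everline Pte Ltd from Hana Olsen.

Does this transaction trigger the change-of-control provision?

The purchase adds only to Alice's holdings (Hana's stake shrinks), so Alice is the only person who could newly come to control Lumen.
Alice's largest direct stake is 10% in Crestway, which does not meet the threshold, so Alice controls no company.
Neither Alice nor any entity Alice controls holds any voting interest in Lumen.
So before the transaction, Alice does not control Lumen.
After the purchase, Alice's direct stake in Everline rises to 8% + 25% = 33%, and Hana's stake falls to 61%.
Alice's side now holds 33% of Everline, not ≥ 50%, so Alice still does not control Everline.
After the transaction, neither Alice nor any entity Alice controls holds a voting interest in Lumen, so Alice still does not control it.
No new person acquires control, so the clause is not triggered.

No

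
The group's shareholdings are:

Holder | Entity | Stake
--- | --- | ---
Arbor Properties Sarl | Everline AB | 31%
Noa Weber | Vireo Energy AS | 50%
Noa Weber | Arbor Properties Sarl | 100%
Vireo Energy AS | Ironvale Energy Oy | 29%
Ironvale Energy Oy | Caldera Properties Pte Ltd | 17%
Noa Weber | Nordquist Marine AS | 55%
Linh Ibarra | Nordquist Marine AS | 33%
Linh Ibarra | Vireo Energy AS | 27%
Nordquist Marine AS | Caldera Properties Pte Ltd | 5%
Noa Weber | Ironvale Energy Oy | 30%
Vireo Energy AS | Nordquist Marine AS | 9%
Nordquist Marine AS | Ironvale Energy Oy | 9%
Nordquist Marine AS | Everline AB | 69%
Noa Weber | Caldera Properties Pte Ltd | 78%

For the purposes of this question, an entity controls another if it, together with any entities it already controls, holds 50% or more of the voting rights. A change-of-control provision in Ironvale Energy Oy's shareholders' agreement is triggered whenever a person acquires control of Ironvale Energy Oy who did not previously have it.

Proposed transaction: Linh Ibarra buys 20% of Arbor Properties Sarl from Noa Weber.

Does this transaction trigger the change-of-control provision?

No

The purchase adds only to Linh's holdings (Noa's stake shrinks), so Linh is the only person who could newly come to control Ironvale.
Linh's largest direct stake is 33% in Nordquist, which does not meet the threshold, so Linh controls no company.
Neither Linh nor any entity Linh controls holds any voting interest in Ironvale.
So before the transaction, Linh does not control Ironvale.
After the purchase, Linh holds 20% of Arbor directly, and Noa's stake falls to 80%.
Linh's side now holds 20% of Arbor, not ≥ 50%, so Linh still does not control Arbor.
After the transaction, neither Linh nor any entity Linh controls holds a voting interest in Ironvale, so Linh still does not control it.
No new person acquires control, so the clause is not triggered.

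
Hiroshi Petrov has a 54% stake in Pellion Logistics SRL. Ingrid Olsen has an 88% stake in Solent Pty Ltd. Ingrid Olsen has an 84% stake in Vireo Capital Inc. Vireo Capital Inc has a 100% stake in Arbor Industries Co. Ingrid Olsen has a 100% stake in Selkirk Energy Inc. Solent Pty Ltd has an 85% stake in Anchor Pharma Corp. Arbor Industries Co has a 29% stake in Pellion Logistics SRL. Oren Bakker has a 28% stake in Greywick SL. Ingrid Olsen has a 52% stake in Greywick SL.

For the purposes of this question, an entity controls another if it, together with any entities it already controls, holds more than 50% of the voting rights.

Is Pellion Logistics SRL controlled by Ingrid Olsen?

Ingrid holds 52% of Greywick, so Ingrid controls Greywick.
Ingrid holds 84% of Vireo, so Ingrid controls Vireo.
Vireo holds 100% of Arbor, so Ingrid controls Arbor.
Ingrid holds 88% of Solent, so Ingrid controls Solent.
Solent holds 85% of Anchor, so Ingrid controls Anchor.
Ingrid holds 100% of Selkirk, so Ingrid controls Selkirk.
In Pellion, Ingrid's side holds only 29%, not > 50%.
So Ingrid does not control Pellion.

No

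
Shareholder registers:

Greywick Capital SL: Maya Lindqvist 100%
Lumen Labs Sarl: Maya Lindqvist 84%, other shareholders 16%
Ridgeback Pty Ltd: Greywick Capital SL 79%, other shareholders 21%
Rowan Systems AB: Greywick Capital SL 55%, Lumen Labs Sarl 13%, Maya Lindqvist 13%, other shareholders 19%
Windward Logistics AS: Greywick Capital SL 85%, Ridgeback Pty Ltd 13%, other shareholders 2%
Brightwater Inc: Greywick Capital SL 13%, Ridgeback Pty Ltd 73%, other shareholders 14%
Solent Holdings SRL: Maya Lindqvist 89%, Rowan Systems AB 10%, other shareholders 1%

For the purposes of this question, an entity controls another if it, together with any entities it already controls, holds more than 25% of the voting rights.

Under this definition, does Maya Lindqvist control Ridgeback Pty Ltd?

Maya holds 100% of Greywick, so Maya controls Greywick.
Greywick holds 79% of Ridgeback, so Maya controls Ridgeback.

Yes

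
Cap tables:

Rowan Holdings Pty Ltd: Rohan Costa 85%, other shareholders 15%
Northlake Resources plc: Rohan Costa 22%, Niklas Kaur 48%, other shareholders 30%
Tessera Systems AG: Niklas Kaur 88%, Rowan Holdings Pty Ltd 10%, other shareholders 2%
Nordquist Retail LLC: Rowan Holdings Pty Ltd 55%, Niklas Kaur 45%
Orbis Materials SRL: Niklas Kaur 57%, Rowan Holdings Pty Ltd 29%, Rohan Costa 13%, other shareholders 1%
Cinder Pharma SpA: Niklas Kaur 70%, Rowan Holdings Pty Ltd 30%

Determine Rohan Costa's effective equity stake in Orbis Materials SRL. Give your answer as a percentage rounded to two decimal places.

37.65%

Rohan reaches Orbis along 2 paths.
Via Rowan: 85% × 29% = 24.65%.
Direct stake: 13% = 13%.
Total: 24.65% + 13% = 37.65%.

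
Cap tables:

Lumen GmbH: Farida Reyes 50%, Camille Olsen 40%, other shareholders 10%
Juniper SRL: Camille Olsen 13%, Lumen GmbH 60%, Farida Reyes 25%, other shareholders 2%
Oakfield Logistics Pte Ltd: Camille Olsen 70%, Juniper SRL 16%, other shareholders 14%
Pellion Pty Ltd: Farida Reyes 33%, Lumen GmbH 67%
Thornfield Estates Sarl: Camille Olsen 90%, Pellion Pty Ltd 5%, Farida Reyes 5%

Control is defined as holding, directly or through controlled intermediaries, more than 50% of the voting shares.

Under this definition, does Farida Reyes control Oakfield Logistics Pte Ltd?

No

Farida's largest direct stake is 50% in Lumen, which does not meet the threshold, so Farida controls no company.
Neither Farida nor any entity Farida controls holds any voting interest in Oakfield.
So Farida does not control Oakfield.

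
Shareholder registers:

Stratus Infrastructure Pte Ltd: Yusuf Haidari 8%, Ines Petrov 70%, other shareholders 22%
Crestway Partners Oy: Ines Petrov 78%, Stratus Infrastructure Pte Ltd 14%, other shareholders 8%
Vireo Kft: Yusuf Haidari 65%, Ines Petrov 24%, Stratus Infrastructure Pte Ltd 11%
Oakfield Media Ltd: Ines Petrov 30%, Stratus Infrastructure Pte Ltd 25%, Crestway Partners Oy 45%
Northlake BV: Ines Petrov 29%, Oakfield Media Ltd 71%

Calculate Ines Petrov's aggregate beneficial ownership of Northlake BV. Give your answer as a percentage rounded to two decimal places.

90.78%

Ines reaches Northlake along 5 paths.
Direct stake: 29% = 29%.
Via Oakfield: 30% × 71% = 21.3%.
Via Stratus → Oakfield: 70% × 25% × 71% = 12.425%.
Via Crestway → Oakfield: 78% × 45% × 71% = 24.921%.
Via Stratus → Crestway → Oakfield: 70% × 14% × 45% × 71% = 3.1311%.
Total: 29% + 21.3% + 12.425% + 24.921% + 3.1311% = 90.7771%.
Rounded: 90.78%.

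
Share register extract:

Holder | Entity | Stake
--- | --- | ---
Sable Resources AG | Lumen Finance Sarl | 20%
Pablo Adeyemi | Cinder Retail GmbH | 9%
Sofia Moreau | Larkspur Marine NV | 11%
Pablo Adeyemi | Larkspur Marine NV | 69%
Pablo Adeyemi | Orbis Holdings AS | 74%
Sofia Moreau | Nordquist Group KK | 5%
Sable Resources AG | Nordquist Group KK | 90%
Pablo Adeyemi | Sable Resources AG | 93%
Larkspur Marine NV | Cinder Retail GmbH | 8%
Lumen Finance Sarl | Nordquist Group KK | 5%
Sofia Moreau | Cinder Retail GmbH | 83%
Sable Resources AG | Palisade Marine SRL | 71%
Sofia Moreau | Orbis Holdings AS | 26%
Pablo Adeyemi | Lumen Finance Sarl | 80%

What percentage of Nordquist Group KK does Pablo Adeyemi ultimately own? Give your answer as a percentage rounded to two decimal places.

88.63%

Pablo reaches Nordquist along 3 paths.
Via Sable → Lumen: 93% × 20% × 5% = 0.93%.
Via Lumen: 80% × 5% = 4%.
Via Sable: 93% × 90% = 83.7%.
Total: 0.93% + 4% + 83.7% = 88.63%.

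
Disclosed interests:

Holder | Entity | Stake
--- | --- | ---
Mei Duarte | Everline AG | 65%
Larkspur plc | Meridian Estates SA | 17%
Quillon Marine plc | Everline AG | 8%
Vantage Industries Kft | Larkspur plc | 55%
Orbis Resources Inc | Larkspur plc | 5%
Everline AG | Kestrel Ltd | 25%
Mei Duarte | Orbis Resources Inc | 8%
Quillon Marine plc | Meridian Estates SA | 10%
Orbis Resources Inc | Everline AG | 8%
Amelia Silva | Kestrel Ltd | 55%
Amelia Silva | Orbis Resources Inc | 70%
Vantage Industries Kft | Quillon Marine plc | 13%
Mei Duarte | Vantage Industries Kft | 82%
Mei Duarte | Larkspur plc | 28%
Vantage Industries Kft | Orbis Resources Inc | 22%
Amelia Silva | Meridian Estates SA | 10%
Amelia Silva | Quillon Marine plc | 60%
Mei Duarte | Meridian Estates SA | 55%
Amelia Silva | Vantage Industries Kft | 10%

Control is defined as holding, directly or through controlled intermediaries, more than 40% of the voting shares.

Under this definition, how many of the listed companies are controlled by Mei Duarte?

Mei holds 82% of Vantage, so Mei controls Vantage.
Mei and Vantage together hold 28% + 55% = 83% of Larkspur, so Mei controls Larkspur.
Mei holds 65% of Everline, so Mei controls Everline.
Larkspur and Mei together hold 17% + 55% = 72% of Meridian, so Mei controls Meridian.
No other company's threshold is met.
Mei controls 4 companies.

4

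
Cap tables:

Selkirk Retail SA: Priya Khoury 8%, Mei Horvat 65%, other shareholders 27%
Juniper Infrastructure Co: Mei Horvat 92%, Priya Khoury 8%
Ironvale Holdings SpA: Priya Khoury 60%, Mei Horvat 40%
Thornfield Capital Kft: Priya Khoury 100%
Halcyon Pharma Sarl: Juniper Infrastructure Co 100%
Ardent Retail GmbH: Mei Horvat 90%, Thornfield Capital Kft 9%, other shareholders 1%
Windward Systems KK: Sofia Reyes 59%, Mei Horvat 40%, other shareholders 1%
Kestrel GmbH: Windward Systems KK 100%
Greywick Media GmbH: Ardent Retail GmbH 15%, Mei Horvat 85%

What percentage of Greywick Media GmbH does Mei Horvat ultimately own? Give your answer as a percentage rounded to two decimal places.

Mei reaches Greywick along 2 paths.
Via Ardent: 90% × 15% = 13.5%.
Direct stake: 85% = 85%.
Total: 13.5% + 85% = 98.5%.
Rounded: 98.50%.

98.50%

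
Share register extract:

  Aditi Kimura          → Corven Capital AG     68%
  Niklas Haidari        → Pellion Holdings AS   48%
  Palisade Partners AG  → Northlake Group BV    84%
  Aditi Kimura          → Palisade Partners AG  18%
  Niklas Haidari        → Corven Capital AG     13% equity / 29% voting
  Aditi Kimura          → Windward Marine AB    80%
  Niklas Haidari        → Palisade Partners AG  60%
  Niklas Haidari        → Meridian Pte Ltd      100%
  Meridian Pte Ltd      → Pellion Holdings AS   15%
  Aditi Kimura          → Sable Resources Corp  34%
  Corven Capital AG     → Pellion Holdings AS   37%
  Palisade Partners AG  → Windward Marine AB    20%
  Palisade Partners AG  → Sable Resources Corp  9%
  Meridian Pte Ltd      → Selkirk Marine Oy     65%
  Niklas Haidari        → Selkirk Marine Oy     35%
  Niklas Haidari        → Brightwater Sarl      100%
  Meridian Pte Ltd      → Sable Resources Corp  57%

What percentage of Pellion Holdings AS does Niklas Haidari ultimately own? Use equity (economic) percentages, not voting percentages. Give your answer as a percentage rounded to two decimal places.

Niklas reaches Pellion along 3 paths.
Via Corven: 13% × 37% = 4.81%.
Via Meridian: 100% × 15% = 15%.
Direct stake: 48% = 48%.
Total: 4.81% + 15% + 48% = 67.81%.

67.81%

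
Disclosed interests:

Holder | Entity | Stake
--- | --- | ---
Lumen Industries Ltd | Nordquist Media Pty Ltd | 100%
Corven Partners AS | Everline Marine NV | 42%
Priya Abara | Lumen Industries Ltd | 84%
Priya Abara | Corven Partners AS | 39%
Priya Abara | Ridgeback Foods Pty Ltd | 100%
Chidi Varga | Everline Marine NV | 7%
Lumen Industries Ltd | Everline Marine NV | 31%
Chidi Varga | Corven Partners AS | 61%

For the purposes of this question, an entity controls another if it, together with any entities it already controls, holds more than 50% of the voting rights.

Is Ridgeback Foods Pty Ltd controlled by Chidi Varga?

Chidi holds 61% of Corven, so Chidi controls Corven.
Neither Chidi nor any entity Chidi controls holds any voting interest in Ridgeback.
So Chidi does not control Ridgeback.

No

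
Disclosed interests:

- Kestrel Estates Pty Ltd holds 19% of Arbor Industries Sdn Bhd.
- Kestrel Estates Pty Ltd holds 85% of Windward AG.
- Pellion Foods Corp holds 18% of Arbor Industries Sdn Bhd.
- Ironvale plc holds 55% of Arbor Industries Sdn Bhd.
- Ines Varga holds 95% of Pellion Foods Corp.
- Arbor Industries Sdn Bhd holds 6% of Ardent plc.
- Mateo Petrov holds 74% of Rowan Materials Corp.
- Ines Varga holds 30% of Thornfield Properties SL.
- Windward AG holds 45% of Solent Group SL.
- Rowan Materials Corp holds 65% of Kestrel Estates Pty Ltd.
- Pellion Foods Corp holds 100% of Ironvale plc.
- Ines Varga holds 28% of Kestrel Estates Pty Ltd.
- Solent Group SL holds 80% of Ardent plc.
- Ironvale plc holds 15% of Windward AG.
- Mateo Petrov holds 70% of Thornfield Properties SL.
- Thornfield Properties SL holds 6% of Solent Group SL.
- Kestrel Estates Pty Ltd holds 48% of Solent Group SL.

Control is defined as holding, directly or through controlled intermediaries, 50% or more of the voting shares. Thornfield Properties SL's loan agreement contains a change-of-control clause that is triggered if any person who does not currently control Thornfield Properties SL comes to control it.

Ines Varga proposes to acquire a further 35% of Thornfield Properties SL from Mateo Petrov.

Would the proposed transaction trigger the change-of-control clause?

The purchase adds only to Ines's holdings (Mateo's stake shrinks), so Ines is the only person who could newly come to control Thornfield.
Ines holds 95% of Pellion, so Ines controls Pellion.
Pellion holds 100% of Ironvale, so Ines controls Ironvale.
Ironvale and Pellion together hold 55% + 18% = 73% of Arbor, so Ines controls Arbor.
In Thornfield, Ines's side holds only 30%, not ≥ 50%.
So before the transaction, Ines does not control Thornfield.
After the purchase, Ines's direct stake in Thornfield rises to 30% + 35% = 65%, and Mateo's stake falls to 35%.
Ines holds 65% of Thornfield, so Ines controls Thornfield.
Ines did not control Thornfield before and does after, so the clause is triggered.

Yes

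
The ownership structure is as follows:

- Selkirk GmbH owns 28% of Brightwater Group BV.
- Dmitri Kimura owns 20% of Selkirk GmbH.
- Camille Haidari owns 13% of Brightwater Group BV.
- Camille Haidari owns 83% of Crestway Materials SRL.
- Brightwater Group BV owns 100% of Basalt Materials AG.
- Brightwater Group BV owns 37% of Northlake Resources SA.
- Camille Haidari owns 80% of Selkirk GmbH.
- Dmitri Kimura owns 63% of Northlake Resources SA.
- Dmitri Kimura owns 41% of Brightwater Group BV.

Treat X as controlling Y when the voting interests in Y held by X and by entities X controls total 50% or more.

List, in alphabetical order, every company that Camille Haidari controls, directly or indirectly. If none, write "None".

Crestway Materials SRL, Selkirk GmbH

Camille holds 80% of Selkirk, so Camille controls Selkirk.
Camille holds 83% of Crestway, so Camille controls Crestway.
No other company's threshold is met.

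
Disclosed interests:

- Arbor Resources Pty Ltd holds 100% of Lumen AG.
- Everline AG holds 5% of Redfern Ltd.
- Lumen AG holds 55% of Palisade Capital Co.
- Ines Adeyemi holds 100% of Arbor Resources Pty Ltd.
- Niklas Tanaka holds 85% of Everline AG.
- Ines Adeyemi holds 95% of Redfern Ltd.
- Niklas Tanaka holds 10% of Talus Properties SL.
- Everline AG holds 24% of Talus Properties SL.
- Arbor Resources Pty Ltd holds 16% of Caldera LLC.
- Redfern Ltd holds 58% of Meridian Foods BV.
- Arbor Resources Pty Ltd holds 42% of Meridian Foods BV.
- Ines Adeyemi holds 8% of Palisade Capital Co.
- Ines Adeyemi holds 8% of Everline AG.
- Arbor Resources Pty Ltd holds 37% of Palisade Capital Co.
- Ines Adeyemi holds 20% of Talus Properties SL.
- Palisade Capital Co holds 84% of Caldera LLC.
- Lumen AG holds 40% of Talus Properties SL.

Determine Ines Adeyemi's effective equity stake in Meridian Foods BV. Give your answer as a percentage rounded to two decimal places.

97.33%

Ines reaches Meridian along 3 paths.
Via Redfern: 95% × 58% = 55.1%.
Via Everline → Redfern: 8% × 5% × 58% = 0.232%.
Via Arbor: 100% × 42% = 42%.
Total: 55.1% + 0.232% + 42% = 97.332%.
Rounded: 97.33%.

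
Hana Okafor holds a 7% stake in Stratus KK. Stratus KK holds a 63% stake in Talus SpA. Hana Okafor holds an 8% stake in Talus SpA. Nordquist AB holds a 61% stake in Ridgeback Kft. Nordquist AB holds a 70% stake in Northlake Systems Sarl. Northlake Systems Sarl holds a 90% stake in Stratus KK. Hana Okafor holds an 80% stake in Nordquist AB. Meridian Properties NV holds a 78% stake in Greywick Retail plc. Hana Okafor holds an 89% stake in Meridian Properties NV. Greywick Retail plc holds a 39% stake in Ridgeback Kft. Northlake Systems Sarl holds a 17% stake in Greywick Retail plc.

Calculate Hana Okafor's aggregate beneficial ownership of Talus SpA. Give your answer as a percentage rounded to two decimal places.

44.16%

Hana reaches Talus along 3 paths.
Via Nordquist → Northlake → Stratus: 80% × 70% × 90% × 63% = 31.752%.
Via Stratus: 7% × 63% = 4.41%.
Direct stake: 8% = 8%.
Total: 31.752% + 4.41% + 8% = 44.162%.
Rounded: 44.16%.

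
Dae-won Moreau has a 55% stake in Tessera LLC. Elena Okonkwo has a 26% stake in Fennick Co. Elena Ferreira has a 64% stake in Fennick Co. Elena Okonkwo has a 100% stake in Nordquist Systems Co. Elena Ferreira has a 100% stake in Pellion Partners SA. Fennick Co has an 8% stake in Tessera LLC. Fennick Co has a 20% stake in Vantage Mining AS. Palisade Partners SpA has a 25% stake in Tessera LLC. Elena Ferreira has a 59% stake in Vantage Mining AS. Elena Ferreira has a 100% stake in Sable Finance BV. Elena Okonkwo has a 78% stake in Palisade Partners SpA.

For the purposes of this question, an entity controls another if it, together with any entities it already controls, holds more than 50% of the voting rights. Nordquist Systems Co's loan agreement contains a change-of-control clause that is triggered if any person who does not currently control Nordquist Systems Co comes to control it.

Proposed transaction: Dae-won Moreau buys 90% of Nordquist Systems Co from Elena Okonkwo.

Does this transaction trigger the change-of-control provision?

The purchase adds only to Dae-won's holdings (Elena Okonkwo's stake shrinks), so Dae-won is the only person who could newly come to control Nordquist.
Dae-won holds 55% of Tessera, so Dae-won controls Tessera.
Neither Dae-won nor any entity Dae-won controls holds any voting interest in Nordquist.
So before the transaction, Dae-won does not control Nordquist.
After the purchase, Dae-won holds 90% of Nordquist directly, and Elena Okonkwo's stake falls to 10%.
Dae-won holds 90% of Nordquist, so Dae-won controls Nordquist.
Dae-won did not control Nordquist before and does after, so the clause is triggered.

Yes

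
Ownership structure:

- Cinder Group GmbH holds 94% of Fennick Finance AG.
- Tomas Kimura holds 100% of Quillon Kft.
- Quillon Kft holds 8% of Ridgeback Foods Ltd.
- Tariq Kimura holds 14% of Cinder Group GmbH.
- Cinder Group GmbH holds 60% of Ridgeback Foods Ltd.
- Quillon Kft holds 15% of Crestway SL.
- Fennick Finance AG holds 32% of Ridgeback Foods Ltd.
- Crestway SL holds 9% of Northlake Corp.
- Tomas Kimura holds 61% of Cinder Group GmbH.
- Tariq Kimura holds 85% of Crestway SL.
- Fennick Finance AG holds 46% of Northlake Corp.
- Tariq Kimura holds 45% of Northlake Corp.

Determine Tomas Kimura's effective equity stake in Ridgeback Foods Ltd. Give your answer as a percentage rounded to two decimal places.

Tomas reaches Ridgeback along 3 paths.
Via Quillon: 100% × 8% = 8%.
Via Cinder: 61% × 60% = 36.6%.
Via Cinder → Fennick: 61% × 94% × 32% = 18.3488%.
Total: 8% + 36.6% + 18.3488% = 62.9488%.
Rounded: 62.95%.

62.95%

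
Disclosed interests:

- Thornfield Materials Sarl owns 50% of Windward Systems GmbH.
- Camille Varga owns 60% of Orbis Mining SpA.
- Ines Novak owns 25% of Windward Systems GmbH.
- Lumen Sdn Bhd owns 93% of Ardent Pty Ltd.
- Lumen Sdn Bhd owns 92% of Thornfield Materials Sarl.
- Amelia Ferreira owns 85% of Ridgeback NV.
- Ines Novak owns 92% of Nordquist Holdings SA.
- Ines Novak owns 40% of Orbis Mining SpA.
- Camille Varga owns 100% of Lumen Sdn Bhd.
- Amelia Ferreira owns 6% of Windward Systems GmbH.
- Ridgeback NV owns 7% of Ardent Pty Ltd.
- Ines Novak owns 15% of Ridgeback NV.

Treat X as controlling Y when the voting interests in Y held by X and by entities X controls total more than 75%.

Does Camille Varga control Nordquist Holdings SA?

Camille holds 100% of Lumen, so Camille controls Lumen.
Lumen holds 92% of Thornfield, so Camille controls Thornfield.
Lumen holds 93% of Ardent, so Camille controls Ardent.
Neither Camille nor any entity Camille controls holds any voting interest in Nordquist.
So Camille does not control Nordquist.

No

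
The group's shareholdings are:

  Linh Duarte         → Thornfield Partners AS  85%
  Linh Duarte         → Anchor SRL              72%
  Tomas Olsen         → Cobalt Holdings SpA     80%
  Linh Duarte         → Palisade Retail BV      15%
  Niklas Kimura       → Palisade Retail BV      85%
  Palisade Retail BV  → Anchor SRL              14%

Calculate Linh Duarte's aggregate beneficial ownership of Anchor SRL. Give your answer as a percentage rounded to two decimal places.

Linh reaches Anchor along 2 paths.
Via Palisade: 15% × 14% = 2.1%.
Direct stake: 72% = 72%.
Total: 2.1% + 72% = 74.1%.
Rounded: 74.10%.

74.10%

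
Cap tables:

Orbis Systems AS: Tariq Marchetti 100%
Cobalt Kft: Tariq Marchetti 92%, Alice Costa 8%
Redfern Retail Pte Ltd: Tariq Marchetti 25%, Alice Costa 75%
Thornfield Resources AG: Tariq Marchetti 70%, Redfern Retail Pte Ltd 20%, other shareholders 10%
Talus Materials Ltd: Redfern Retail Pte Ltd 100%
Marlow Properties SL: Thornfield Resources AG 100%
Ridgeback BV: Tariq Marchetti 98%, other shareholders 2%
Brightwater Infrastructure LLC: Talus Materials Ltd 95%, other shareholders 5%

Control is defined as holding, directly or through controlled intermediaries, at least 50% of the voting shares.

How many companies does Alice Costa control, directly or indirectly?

Alice holds 75% of Redfern, so Alice controls Redfern.
Redfern holds 100% of Talus, so Alice controls Talus.
Talus holds 95% of Brightwater, so Alice controls Brightwater.
No other company's threshold is met.
Alice controls 3 companies.

3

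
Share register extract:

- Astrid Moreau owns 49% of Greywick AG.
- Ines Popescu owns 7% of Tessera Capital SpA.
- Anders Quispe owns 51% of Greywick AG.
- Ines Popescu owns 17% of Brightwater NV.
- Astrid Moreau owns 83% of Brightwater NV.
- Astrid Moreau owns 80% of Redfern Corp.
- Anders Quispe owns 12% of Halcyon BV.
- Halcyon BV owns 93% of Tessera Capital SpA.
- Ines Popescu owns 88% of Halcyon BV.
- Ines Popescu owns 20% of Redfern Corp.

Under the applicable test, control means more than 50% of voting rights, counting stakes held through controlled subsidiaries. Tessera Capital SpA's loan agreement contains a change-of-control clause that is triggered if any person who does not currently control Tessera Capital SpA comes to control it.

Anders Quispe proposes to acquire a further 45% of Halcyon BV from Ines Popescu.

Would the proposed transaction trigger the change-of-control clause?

Yes

The purchase adds only to Anders's holdings (Ines's stake shrinks), so Anders is the only person who could newly come to control Tessera.
Anders holds 51% of Greywick, so Anders controls Greywick.
Neither Anders nor any entity Anders controls holds any voting interest in Tessera.
So before the transaction, Anders does not control Tessera.
After the purchase, Anders's direct stake in Halcyon rises to 12% + 45% = 57%, and Ines's stake falls to 43%.
Anders holds 57% of Halcyon, so Anders controls Halcyon.
Halcyon holds 93% of Tessera, so Anders controls Tessera.
Anders did not control Tessera before and does after, so the clause is triggered.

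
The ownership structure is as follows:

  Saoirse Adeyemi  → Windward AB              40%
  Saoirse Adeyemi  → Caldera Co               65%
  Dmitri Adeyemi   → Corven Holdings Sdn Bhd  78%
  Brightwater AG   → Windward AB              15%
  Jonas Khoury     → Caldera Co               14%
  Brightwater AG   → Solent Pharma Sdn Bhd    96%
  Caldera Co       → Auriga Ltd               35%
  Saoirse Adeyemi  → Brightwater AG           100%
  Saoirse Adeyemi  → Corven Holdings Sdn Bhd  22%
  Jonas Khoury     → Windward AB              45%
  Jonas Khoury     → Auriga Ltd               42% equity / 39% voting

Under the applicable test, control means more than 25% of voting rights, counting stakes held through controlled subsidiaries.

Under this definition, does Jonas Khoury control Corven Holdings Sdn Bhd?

No

Jonas holds 45% of Windward, so Jonas controls Windward.
Jonas holds 39% of Auriga, so Jonas controls Auriga.
Neither Jonas nor any entity Jonas controls holds any voting interest in Corven.
So Jonas does not control Corven.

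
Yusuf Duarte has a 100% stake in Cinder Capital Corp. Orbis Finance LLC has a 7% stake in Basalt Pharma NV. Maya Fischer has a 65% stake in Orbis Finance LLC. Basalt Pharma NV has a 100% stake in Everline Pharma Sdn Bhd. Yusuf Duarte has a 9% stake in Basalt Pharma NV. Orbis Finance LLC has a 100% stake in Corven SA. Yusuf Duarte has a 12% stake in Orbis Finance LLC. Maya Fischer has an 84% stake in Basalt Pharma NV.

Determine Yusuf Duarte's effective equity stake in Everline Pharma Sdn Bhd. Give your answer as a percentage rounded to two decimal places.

9.84%

Yusuf reaches Everline along 2 paths.
Via Orbis → Basalt: 12% × 7% × 100% = 0.84%.
Via Basalt: 9% × 100% = 9%.
Total: 0.84% + 9% = 9.84%.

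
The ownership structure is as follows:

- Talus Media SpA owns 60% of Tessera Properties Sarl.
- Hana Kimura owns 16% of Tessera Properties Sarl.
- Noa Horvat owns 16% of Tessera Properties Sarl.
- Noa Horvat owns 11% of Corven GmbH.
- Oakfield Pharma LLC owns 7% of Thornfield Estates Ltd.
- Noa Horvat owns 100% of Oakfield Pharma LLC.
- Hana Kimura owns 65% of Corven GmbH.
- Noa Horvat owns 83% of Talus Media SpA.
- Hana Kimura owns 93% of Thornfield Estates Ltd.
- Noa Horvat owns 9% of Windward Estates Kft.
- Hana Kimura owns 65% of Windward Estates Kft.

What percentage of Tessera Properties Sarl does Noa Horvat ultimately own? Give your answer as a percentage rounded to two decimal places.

65.80%

Noa reaches Tessera along 2 paths.
Direct stake: 16% = 16%.
Via Talus: 83% × 60% = 49.8%.
Total: 16% + 49.8% = 65.8%.
Rounded: 65.80%.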